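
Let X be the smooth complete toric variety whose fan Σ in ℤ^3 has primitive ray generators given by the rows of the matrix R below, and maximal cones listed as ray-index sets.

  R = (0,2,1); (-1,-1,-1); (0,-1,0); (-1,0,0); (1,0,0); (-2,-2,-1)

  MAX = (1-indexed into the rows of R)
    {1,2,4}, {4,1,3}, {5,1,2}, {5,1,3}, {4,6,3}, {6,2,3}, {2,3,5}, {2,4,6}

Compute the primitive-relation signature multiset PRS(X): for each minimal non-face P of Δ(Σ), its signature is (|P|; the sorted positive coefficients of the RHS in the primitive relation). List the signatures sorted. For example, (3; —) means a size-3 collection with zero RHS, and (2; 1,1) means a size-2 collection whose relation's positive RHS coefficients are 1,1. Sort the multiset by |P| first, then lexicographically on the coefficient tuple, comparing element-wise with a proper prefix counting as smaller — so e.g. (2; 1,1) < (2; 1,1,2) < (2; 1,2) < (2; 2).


Primitive collections (5):

  {4,5}:  v_{4} + v_{5} = 0  ⟹  sig = (2; —)
  {5,6}:  v_{5} + v_{6} = v_{2} + v_{3}  ⟹  sig = (2; 1,1)
  {1,6}:  v_{1} + v_{6} = 2·v_{4}  ⟹  sig = (2; 2)
  {1,2,3}:  v_{1} + v_{2} + v_{3} = v_{4}  ⟹  sig = (3; 1)
  {2,3,4}:  v_{2} + v_{3} + v_{4} = v_{6}  ⟹  sig = (3; 1)

so the primitive-relation signature multiset is
{ (2; —),  (2; 1,1),  (2; 2),  (3; 1) ×2 }


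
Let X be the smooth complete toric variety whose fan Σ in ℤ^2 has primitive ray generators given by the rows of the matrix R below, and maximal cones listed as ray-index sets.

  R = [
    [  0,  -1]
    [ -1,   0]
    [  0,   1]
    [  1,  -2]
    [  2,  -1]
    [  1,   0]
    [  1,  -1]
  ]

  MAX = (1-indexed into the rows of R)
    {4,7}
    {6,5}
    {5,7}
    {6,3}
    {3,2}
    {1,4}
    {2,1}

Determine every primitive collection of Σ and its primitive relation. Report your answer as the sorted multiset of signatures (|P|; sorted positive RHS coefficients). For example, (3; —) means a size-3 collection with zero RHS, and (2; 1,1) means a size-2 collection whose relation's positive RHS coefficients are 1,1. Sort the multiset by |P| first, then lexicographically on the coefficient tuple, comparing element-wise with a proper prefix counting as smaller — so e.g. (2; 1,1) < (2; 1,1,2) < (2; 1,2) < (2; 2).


14 collections generate NE(X_Σ); each relation:

  • {1,3}:  v_{1} + v_{3} = 0  ⟹  sig = (2; —)
  • {2,6}:  v_{2} + v_{6} = 0  ⟹  sig = (2; —)
  • {1,6}:  v_{1} + v_{6} = v_{7}  ⟹  sig = (2; 1)
  • {1,7}:  v_{1} + v_{7} = v_{4}  ⟹  sig = (2; 1)
  • {2,5}:  v_{2} + v_{5} = v_{7}  ⟹  sig = (2; 1)
  • {2,7}:  v_{2} + v_{7} = v_{1}  ⟹  sig = (2; 1)
  • {3,4}:  v_{3} + v_{4} = v_{7}  ⟹  sig = (2; 1)
  • {3,7}:  v_{3} + v_{7} = v_{6}  ⟹  sig = (2; 1)
  • {6,7}:  v_{6} + v_{7} = v_{5}  ⟹  sig = (2; 1)
  • {1,5}:  v_{1} + v_{5} = 2·v_{7}  ⟹  sig = (2; 2)
  • {2,4}:  v_{2} + v_{4} = 2·v_{1}  ⟹  sig = (2; 2)
  • {3,5}:  v_{3} + v_{5} = 2·v_{6}  ⟹  sig = (2; 2)
  • {4,6}:  v_{4} + v_{6} = 2·v_{7}  ⟹  sig = (2; 2)
  • {4,5}:  v_{4} + v_{5} = 3·v_{7}  ⟹  sig = (2; 3)

so the primitive-relation signature multiset is
[(2; —), (2; —), (2; 1), (2; 1), (2; 1), (2; 1), (2; 1), (2; 1), (2; 1), (2; 2), (2; 2), (2; 2), (2; 2), (2; 3)]


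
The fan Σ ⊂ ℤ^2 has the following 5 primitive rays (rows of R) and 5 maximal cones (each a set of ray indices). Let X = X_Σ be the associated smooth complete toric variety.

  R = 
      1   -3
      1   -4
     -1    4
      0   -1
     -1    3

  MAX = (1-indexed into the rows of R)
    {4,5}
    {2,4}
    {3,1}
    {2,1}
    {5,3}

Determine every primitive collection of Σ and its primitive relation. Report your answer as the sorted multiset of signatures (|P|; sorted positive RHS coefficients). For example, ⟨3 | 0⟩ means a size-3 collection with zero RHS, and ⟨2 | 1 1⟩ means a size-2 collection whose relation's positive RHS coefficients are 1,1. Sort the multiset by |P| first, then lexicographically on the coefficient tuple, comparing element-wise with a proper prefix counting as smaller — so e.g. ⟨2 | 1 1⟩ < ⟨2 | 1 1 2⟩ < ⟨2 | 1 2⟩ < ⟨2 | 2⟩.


Primitive collections (5):

  P = {1,5}:  v_{1} + v_{5} = 0 ; sig = ⟨2 | 0⟩
  P = {2,3}:  v_{2} + v_{3} = 0 ; sig = ⟨2 | 0⟩
  P = {1,4}:  v_{1} + v_{4} = v_{2} ; sig = ⟨2 | 1⟩
  P = {2,5}:  v_{2} + v_{5} = v_{4} ; sig = ⟨2 | 1⟩
  P = {3,4}:  v_{3} + v_{4} = v_{5} ; sig = ⟨2 | 1⟩

so the primitive-relation signature multiset is
[⟨2 | 0⟩, ⟨2 | 0⟩, ⟨2 | 1⟩, ⟨2 | 1⟩, ⟨2 | 1⟩]


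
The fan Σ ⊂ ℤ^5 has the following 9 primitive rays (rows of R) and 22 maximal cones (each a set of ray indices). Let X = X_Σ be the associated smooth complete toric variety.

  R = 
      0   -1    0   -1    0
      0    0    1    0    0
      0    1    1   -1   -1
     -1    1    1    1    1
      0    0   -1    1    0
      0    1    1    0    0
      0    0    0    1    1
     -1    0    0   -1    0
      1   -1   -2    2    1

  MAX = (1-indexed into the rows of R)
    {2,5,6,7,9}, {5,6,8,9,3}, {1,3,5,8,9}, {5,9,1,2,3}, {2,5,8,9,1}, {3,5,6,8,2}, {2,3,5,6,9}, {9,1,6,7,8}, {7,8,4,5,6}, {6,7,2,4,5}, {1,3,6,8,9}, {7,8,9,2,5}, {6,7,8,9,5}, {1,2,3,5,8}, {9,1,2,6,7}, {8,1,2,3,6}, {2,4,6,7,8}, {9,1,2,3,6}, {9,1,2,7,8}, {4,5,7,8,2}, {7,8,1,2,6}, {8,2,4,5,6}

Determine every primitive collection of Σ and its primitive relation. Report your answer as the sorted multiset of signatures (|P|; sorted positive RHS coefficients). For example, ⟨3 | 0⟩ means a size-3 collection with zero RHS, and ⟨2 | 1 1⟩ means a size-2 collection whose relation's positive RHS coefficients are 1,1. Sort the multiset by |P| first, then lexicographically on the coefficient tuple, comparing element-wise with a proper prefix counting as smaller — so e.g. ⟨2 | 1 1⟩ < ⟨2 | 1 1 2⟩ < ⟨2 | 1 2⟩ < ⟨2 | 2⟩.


Δ(Σ) — 9 vertices, 9 min non-faces:

  {3,7}:  v_{3} + v_{7} = v_{6}  ⟹  sig = ⟨2 | 1⟩
  {1,4}:  v_{1} + v_{4} = v_{2} + v_{7} + v_{8}  ⟹  sig = ⟨2 | 1 1 1⟩
  {3,4}:  v_{3} + v_{4} = v_{2} + v_{5} + 2·v_{6} + v_{8}  ⟹  sig = ⟨2 | 1 1 1 2⟩
  {4,9}:  v_{4} + v_{9} = v_{5} + 2·v_{7}  ⟹  sig = ⟨2 | 1 2⟩
  {1,5,6}:  v_{1} + v_{5} + v_{6} = 0  ⟹  sig = ⟨3 | 0⟩
  {1,5,7}:  v_{1} + v_{5} + v_{7} = v_{2} + v_{8} + v_{9}  ⟹  sig = ⟨3 | 1 1 1⟩
  {2,3,8,9}:  v_{2} + v_{3} + v_{8} + v_{9} = 0  ⟹  sig = ⟨4 | 0⟩
  {2,6,8,9}:  v_{2} + v_{6} + v_{8} + v_{9} = v_{7}  ⟹  sig = ⟨4 | 1⟩
  {2,5,6,7,8}:  v_{2} + v_{5} + v_{6} + v_{7} + v_{8} = v_{4}  ⟹  sig = ⟨5 | 1⟩

so the primitive-relation signature multiset is
[⟨2 | 1⟩, ⟨2 | 1 1 1⟩, ⟨2 | 1 1 1 2⟩, ⟨2 | 1 2⟩, ⟨3 | 0⟩, ⟨3 | 1 1 1⟩, ⟨4 | 0⟩, ⟨4 | 1⟩, ⟨5 | 1⟩]


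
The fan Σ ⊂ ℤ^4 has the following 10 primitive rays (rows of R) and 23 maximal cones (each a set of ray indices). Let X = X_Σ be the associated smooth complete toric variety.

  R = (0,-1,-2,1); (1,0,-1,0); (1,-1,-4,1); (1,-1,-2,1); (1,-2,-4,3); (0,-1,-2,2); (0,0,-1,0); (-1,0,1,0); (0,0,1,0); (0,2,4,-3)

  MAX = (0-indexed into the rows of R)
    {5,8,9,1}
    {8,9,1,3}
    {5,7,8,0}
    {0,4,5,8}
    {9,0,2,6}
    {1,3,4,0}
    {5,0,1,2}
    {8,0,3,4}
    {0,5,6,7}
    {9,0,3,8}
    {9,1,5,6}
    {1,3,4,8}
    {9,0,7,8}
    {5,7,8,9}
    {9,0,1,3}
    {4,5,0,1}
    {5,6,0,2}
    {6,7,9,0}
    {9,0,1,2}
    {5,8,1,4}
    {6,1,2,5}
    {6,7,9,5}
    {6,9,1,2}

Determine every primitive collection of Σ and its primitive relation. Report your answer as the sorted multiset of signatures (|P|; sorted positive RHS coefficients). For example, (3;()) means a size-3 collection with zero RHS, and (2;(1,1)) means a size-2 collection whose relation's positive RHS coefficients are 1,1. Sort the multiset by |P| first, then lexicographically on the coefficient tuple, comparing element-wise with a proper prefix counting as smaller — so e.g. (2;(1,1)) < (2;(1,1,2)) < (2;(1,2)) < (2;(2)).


Σ has 16 primitive collections:

  • {1,7}:  v_{1} + v_{7} = 0  →  sig = (2;())
  • {6,8}:  v_{6} + v_{8} = 0  →  sig = (2;())
  • {3,5}:  v_{3} + v_{5} = v_{4}  →  sig = (2;(1))
  • {2,7}:  v_{2} + v_{7} = v_{0} + v_{6}  →  sig = (2;(1,1))
  • {2,8}:  v_{2} + v_{8} = v_{0} + v_{1}  →  sig = (2;(1,1))
  • {3,6}:  v_{3} + v_{6} = v_{0} + v_{1}  →  sig = (2;(1,1))
  • {3,7}:  v_{3} + v_{7} = v_{0} + v_{8}  →  sig = (2;(1,1))
  • {4,9}:  v_{4} + v_{9} = v_{1} + v_{8}  →  sig = (2;(1,1))
  • {4,6}:  v_{4} + v_{6} = v_{0} + v_{1} + v_{5}  →  sig = (2;(1,1,1))
  • {4,7}:  v_{4} + v_{7} = v_{0} + v_{5} + v_{8}  →  sig = (2;(1,1,1))
  • {2,4}:  v_{2} + v_{4} = 2·v_{0} + 2·v_{1} + v_{5}  →  sig = (2;(1,2,2))
  • {2,3}:  v_{2} + v_{3} = 2·v_{0} + 2·v_{1}  →  sig = (2;(2,2))
  • {0,5,9}:  v_{0} + v_{5} + v_{9} = 0  →  sig = (3;())
  • {0,1,6}:  v_{0} + v_{1} + v_{6} = v_{2}  →  sig = (3;(1))
  • {0,1,8}:  v_{0} + v_{1} + v_{8} = v_{3}  →  sig = (3;(1))
  • {2,5,9}:  v_{2} + v_{5} + v_{9} = v_{1} + v_{6}  →  sig = (3;(1,1))

Sorted signature multiset PRS(X):
[(2;()), (2;()), (2;(1)), (2;(1,1)), (2;(1,1)), (2;(1,1)), (2;(1,1)), (2;(1,1)), (2;(1,1,1)), (2;(1,1,1)), (2;(1,2,2)), (2;(2,2)), (3;()), (3;(1)), (3;(1)), (3;(1,1))]


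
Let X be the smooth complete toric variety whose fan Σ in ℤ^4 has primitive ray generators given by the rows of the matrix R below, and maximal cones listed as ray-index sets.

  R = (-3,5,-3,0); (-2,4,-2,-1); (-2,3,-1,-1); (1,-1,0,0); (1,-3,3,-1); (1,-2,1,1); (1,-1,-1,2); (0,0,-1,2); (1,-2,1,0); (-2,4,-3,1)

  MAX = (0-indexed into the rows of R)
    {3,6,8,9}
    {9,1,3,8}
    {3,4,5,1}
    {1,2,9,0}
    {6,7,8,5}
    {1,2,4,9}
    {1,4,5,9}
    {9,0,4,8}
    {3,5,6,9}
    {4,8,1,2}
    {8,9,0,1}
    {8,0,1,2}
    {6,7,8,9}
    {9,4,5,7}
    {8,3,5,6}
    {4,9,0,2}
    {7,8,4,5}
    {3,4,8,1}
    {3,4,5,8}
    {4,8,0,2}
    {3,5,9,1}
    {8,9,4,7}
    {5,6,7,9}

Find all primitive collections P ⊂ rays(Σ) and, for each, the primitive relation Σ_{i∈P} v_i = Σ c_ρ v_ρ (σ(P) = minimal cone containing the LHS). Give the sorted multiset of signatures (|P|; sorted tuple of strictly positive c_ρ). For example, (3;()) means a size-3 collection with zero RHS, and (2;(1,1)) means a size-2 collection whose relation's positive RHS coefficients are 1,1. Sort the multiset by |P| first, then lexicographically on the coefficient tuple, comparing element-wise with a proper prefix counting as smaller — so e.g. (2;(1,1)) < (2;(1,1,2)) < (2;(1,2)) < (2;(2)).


Σ has 18 primitive collections:

  P={1,7}:  v_{1} + v_{7} = v_{9}  ⇒ sig = (2;(1))
  P={3,7}:  v_{3} + v_{7} = v_{6}  ⇒ sig = (2;(1))
  P={1,6}:  v_{1} + v_{6} = v_{3} + v_{9}  ⇒ sig = (2;(1,1))
  P={2,3}:  v_{2} + v_{3} = v_{1} + v_{8}  ⇒ sig = (2;(1,1))
  P={2,5}:  v_{2} + v_{5} = v_{4} + v_{9}  ⇒ sig = (2;(1,1))
  P={2,6}:  v_{2} + v_{6} = v_{8} + v_{9}  ⇒ sig = (2;(1,1))
  P={4,6}:  v_{4} + v_{6} = v_{5} + v_{8}  ⇒ sig = (2;(1,1))
  P={0,3}:  v_{0} + v_{3} = v_{1} + 2·v_{8} + v_{9}  ⇒ sig = (2;(1,1,2))
  P={0,5}:  v_{0} + v_{5} = v_{4} + v_{8} + 2·v_{9}  ⇒ sig = (2;(1,1,2))
  P={2,7}:  v_{2} + v_{7} = v_{4} + v_{8} + 2·v_{9}  ⇒ sig = (2;(1,1,2))
  P={0,7}:  v_{0} + v_{7} = v_{4} + 2·v_{8} + 3·v_{9}  ⇒ sig = (2;(1,2,3))
  P={0,6}:  v_{0} + v_{6} = 2·v_{8} + 2·v_{9}  ⇒ sig = (2;(2,2))
  P={1,5,8}:  v_{1} + v_{5} + v_{8} = 0  ⇒ sig = (3;())
  P={3,4,9}:  v_{3} + v_{4} + v_{9} = 0  ⇒ sig = (3;())
  P={2,8,9}:  v_{2} + v_{8} + v_{9} = v_{0}  ⇒ sig = (3;(1))
  P={5,8,9}:  v_{5} + v_{8} + v_{9} = v_{7}  ⇒ sig = (3;(1))
  P={0,1,4}:  v_{0} + v_{1} + v_{4} = 2·v_{2}  ⇒ sig = (3;(2))
  P={1,4,8,9}:  v_{1} + v_{4} + v_{8} + v_{9} = v_{2}  ⇒ sig = (4;(1))

so the primitive-relation signature multiset is
    (2;(1))
    (2;(1))
    (2;(1,1))
    (2;(1,1))
    (2;(1,1))
    (2;(1,1))
    (2;(1,1))
    (2;(1,1,2))
    (2;(1,1,2))
    (2;(1,1,2))
    (2;(1,2,3))
    (2;(2,2))
    (3;())
    (3;())
    (3;(1))
    (3;(1))
    (3;(2))
    (4;(1))


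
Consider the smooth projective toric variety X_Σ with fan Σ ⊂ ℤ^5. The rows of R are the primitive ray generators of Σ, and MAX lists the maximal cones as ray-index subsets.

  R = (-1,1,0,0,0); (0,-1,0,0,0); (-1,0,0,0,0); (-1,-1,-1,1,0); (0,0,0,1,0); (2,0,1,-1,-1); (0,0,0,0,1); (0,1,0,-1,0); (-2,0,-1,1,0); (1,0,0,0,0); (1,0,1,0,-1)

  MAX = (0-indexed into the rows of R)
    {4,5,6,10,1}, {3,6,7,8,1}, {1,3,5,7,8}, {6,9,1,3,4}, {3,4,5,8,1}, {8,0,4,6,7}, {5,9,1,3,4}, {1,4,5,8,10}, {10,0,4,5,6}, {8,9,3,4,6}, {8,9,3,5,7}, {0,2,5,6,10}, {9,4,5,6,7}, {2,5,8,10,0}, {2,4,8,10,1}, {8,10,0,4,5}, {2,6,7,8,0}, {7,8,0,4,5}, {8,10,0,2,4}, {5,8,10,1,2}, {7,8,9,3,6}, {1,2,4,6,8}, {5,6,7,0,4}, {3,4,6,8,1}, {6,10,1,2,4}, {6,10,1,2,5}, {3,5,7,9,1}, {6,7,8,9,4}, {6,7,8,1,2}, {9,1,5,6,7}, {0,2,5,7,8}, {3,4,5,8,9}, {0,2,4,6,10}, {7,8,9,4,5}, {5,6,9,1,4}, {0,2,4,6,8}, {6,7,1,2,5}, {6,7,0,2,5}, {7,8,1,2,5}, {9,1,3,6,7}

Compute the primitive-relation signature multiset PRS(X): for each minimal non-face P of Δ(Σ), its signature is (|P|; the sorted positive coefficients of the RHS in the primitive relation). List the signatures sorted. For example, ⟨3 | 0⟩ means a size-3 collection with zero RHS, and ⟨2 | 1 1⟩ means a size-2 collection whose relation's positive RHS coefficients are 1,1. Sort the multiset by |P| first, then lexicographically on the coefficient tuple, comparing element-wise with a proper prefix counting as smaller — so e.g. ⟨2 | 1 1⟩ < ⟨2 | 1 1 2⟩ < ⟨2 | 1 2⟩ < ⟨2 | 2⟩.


Σ has 16 primitive collections:

  • {2,9}:  v_{2} + v_{9} = 0  so sig = ⟨2 | 0⟩
  • {0,1}:  v_{0} + v_{1} = v_{2}  so sig = ⟨2 | 1⟩
  • {0,3}:  v_{0} + v_{3} = v_{8}  so sig = ⟨2 | 1⟩
  • {0,9}:  v_{0} + v_{9} = v_{4} + v_{7}  so sig = ⟨2 | 1 1⟩
  • {2,3}:  v_{2} + v_{3} = v_{1} + v_{8}  so sig = ⟨2 | 1 1⟩
  • {7,10}:  v_{7} + v_{10} = v_{0} + v_{5}  so sig = ⟨2 | 1 1⟩
  • {9,10}:  v_{9} + v_{10} = v_{4} + v_{5}  so sig = ⟨2 | 1 1⟩
  • {3,10}:  v_{3} + v_{10} = v_{1} + v_{4} + v_{5} + v_{8}  so sig = ⟨2 | 1 1 1 1⟩
  • {1,4,7}:  v_{1} + v_{4} + v_{7} = 0  so sig = ⟨3 | 0⟩
  • {5,6,8}:  v_{5} + v_{6} + v_{8} = 0  so sig = ⟨3 | 0⟩
  • {1,8,9}:  v_{1} + v_{8} + v_{9} = v_{3}  so sig = ⟨3 | 1⟩
  • {2,4,5}:  v_{2} + v_{4} + v_{5} = v_{10}  so sig = ⟨3 | 1⟩
  • {2,4,7}:  v_{2} + v_{4} + v_{7} = v_{0}  so sig = ⟨3 | 1⟩
  • {3,4,7}:  v_{3} + v_{4} + v_{7} = v_{8} + v_{9}  so sig = ⟨3 | 1 1⟩
  • {3,5,6}:  v_{3} + v_{5} + v_{6} = v_{1} + v_{9}  so sig = ⟨3 | 1 1⟩
  • {6,8,10}:  v_{6} + v_{8} + v_{10} = v_{2} + v_{4}  so sig = ⟨3 | 1 1⟩

so the primitive-relation signature multiset is
[⟨2 | 0⟩, ⟨2 | 1⟩, ⟨2 | 1⟩, ⟨2 | 1 1⟩, ⟨2 | 1 1⟩, ⟨2 | 1 1⟩, ⟨2 | 1 1⟩, ⟨2 | 1 1 1 1⟩, ⟨3 | 0⟩, ⟨3 | 0⟩, ⟨3 | 1⟩, ⟨3 | 1⟩, ⟨3 | 1⟩, ⟨3 | 1 1⟩, ⟨3 | 1 1⟩, ⟨3 | 1 1⟩]


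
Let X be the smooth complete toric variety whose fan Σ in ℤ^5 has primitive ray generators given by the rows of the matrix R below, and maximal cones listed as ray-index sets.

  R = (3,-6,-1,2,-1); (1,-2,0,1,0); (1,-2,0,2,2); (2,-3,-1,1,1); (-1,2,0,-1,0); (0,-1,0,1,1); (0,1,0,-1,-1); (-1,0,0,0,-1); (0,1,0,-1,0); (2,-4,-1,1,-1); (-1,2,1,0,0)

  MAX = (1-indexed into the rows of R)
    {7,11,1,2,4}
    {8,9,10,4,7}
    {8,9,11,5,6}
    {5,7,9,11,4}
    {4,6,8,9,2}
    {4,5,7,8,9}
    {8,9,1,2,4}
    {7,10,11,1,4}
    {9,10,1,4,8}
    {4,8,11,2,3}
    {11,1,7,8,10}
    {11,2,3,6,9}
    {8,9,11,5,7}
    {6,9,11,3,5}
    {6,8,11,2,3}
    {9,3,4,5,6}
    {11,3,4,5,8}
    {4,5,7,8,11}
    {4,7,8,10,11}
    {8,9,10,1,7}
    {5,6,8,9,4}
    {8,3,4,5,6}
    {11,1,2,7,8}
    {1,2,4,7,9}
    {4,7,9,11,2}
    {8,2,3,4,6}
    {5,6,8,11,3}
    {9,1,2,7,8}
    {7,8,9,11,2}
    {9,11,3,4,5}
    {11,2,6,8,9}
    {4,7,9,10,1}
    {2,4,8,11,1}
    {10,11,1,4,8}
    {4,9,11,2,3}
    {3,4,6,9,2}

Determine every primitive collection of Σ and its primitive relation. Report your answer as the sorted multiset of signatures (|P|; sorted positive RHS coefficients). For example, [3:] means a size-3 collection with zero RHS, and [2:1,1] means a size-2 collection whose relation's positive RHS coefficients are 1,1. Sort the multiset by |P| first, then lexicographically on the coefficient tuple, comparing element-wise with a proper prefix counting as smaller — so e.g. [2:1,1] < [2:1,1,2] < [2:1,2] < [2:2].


17 minimal non-faces of Δ(Σ) (on 11 rays):

  P={2,5}:  v_{2} + v_{5} = 0 — sig = [2:]
  P={6,7}:  v_{6} + v_{7} = 0 — sig = [2:]
  P={1,5}:  v_{1} + v_{5} = v_{10} — sig = [2:1]
  P={2,10}:  v_{2} + v_{10} = v_{1} — sig = [2:1]
  P={3,7}:  v_{3} + v_{7} = v_{4} + v_{11} — sig = [2:1,1]
  P={5,10}:  v_{5} + v_{10} = v_{4} + v_{7} + v_{8} — sig = [2:1,1,1]
  P={6,10}:  v_{6} + v_{10} = v_{2} + v_{4} + v_{8} — sig = [2:1,1,1]
  P={3,10}:  v_{3} + v_{10} = v_{2} + 2·v_{4} + v_{8} + v_{11} — sig = [2:1,1,1,2]
  P={1,6}:  v_{1} + v_{6} = 2·v_{2} + v_{4} + v_{8} — sig = [2:1,1,2]
  P={1,3}:  v_{1} + v_{3} = 2·v_{2} + 2·v_{4} + v_{8} + v_{11} — sig = [2:1,1,2,2]
  P={3,8,9}:  v_{3} + v_{8} + v_{9} = v_{6} — sig = [3:1]
  P={4,6,11}:  v_{4} + v_{6} + v_{11} = v_{3} — sig = [3:1]
  P={9,10,11}:  v_{9} + v_{10} + v_{11} = v_{2} + v_{7} — sig = [3:1,1]
  P={1,9,11}:  v_{1} + v_{9} + v_{11} = 2·v_{2} + v_{7} — sig = [3:1,2]
  P={4,8,9,11}:  v_{4} + v_{8} + v_{9} + v_{11} = 0 — sig = [4:]
  P={2,4,7,8}:  v_{2} + v_{4} + v_{7} + v_{8} = v_{10} — sig = [4:1]
  P={1,4,7,8}:  v_{1} + v_{4} + v_{7} + v_{8} = 2·v_{10} — sig = [4:2]

Sorted signature multiset PRS(X):
    [2:]
    [2:]
    [2:1]
    [2:1]
    [2:1,1]
    [2:1,1,1]
    [2:1,1,1]
    [2:1,1,1,2]
    [2:1,1,2]
    [2:1,1,2,2]
    [3:1]
    [3:1]
    [3:1,1]
    [3:1,2]
    [4:]
    [4:1]
    [4:2]


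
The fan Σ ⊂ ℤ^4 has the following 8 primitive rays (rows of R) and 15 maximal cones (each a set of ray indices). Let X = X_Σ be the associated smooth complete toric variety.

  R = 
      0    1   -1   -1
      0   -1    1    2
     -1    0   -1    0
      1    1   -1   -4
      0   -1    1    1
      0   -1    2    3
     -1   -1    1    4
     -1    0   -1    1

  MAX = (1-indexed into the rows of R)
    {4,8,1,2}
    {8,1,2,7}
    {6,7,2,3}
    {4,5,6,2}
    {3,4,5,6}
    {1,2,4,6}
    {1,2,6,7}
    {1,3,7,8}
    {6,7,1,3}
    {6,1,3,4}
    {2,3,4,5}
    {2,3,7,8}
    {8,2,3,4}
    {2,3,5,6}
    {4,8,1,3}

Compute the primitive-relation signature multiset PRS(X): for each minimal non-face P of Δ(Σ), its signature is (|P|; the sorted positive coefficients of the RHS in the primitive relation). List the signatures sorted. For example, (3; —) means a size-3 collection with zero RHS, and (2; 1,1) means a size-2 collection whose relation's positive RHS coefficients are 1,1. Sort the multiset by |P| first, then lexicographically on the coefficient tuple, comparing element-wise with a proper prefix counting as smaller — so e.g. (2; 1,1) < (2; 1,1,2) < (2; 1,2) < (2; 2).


Primitive collections (7):

  • {1,5}:  v_{1} + v_{5} = 0  →  sig = (2; —)
  • {4,7}:  v_{4} + v_{7} = 0  →  sig = (2; —)
  • {6,8}:  v_{6} + v_{8} = v_{7}  →  sig = (2; 1)
  • {5,8}:  v_{5} + v_{8} = v_{2} + v_{3}  →  sig = (2; 1,1)
  • {5,7}:  v_{5} + v_{7} = v_{2} + v_{3} + v_{6}  →  sig = (2; 1,1,1)
  • {1,2,3}:  v_{1} + v_{2} + v_{3} = v_{8}  →  sig = (3; 1)
  • {2,3,4,6}:  v_{2} + v_{3} + v_{4} + v_{6} = v_{5}  →  sig = (4; 1)

Signatures (|P|; sorted positive RHS coefficients), sorted:
{ (2; —) ×2,  (2; 1),  (2; 1,1),  (2; 1,1,1),  (3; 1),  (4; 1) }


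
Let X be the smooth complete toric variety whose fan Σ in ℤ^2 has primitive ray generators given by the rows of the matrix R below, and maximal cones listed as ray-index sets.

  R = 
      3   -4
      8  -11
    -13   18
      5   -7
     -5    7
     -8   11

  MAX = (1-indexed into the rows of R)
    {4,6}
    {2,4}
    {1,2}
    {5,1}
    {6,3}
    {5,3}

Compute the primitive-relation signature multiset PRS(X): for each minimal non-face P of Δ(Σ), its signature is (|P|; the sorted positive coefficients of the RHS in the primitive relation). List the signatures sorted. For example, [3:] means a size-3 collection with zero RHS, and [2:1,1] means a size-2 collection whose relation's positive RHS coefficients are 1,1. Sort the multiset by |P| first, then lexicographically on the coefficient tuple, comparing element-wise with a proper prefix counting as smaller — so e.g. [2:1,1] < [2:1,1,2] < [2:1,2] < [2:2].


9 minimal non-faces of Δ(Σ) (on 6 rays):

  {2,6}:  v_{2} + v_{6} = 0  ⟹  sig = [2:]
  {4,5}:  v_{4} + v_{5} = 0  ⟹  sig = [2:]
  {1,4}:  v_{1} + v_{4} = v_{2}  ⟹  sig = [2:1]
  {1,6}:  v_{1} + v_{6} = v_{5}  ⟹  sig = [2:1]
  {2,3}:  v_{2} + v_{3} = v_{5}  ⟹  sig = [2:1]
  {2,5}:  v_{2} + v_{5} = v_{1}  ⟹  sig = [2:1]
  {3,4}:  v_{3} + v_{4} = v_{6}  ⟹  sig = [2:1]
  {5,6}:  v_{5} + v_{6} = v_{3}  ⟹  sig = [2:1]
  {1,3}:  v_{1} + v_{3} = 2·v_{5}  ⟹  sig = [2:2]

Signatures (|P|; sorted positive RHS coefficients), sorted:
    |P|=2: 9 collections, coeffs (), (), (1), (1), (1), (1), (1), (1), (2)


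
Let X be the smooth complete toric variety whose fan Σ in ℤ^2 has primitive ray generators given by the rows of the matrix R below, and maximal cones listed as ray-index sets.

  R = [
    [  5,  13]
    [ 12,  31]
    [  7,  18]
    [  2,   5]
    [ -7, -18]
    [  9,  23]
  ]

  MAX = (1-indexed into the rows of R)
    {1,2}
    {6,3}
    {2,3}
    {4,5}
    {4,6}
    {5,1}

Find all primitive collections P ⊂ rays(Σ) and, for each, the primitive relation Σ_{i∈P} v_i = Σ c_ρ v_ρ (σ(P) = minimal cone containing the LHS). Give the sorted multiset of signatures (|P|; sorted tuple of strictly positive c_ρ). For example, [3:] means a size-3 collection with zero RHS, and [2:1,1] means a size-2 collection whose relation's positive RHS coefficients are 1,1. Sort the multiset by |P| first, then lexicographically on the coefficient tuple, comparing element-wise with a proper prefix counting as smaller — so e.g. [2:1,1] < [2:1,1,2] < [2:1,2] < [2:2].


Minimal non-faces — 9 found among 6 rays, 6 max cones:

  • {3,5}:  v_{3} + v_{5} = 0  ⟹  sig = [2:]
  • {1,3}:  v_{1} + v_{3} = v_{2}  ⟹  sig = [2:1]
  • {1,4}:  v_{1} + v_{4} = v_{3}  ⟹  sig = [2:1]
  • {2,5}:  v_{2} + v_{5} = v_{1}  ⟹  sig = [2:1]
  • {3,4}:  v_{3} + v_{4} = v_{6}  ⟹  sig = [2:1]
  • {5,6}:  v_{5} + v_{6} = v_{4}  ⟹  sig = [2:1]
  • {1,6}:  v_{1} + v_{6} = 2·v_{3}  ⟹  sig = [2:2]
  • {2,4}:  v_{2} + v_{4} = 2·v_{3}  ⟹  sig = [2:2]
  • {2,6}:  v_{2} + v_{6} = 3·v_{3}  ⟹  sig = [2:3]

Signatures (|P|; sorted positive RHS coefficients), sorted:
    [2:]
    [2:1]
    [2:1]
    [2:1]
    [2:1]
    [2:1]
    [2:2]
    [2:2]
    [2:3]


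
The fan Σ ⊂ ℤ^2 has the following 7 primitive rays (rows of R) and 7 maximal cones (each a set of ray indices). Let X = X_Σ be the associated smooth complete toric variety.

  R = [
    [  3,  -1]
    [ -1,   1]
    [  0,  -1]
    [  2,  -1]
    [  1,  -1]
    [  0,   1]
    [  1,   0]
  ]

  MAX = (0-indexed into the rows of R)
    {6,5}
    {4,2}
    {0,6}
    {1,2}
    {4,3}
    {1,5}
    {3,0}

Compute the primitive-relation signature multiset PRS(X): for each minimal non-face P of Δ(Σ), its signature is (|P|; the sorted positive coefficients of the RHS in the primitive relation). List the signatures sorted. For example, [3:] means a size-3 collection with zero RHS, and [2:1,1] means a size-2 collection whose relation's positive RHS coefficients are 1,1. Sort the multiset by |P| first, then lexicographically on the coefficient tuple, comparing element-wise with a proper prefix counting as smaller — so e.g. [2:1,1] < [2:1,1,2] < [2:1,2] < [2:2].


Minimal non-faces — 14 found among 7 rays, 7 max cones:

  P = {1,4}:  v_{1} + v_{4} = 0 — sig = [2:]
  P = {2,5}:  v_{2} + v_{5} = 0 — sig = [2:]
  P = {1,3}:  v_{1} + v_{3} = v_{6} — sig = [2:1]
  P = {1,6}:  v_{1} + v_{6} = v_{5} — sig = [2:1]
  P = {2,6}:  v_{2} + v_{6} = v_{4} — sig = [2:1]
  P = {3,6}:  v_{3} + v_{6} = v_{0} — sig = [2:1]
  P = {4,5}:  v_{4} + v_{5} = v_{6} — sig = [2:1]
  P = {4,6}:  v_{4} + v_{6} = v_{3} — sig = [2:1]
  P = {0,2}:  v_{0} + v_{2} = v_{3} + v_{4} — sig = [2:1,1]
  P = {0,1}:  v_{0} + v_{1} = 2·v_{6} — sig = [2:2]
  P = {0,4}:  v_{0} + v_{4} = 2·v_{3} — sig = [2:2]
  P = {2,3}:  v_{2} + v_{3} = 2·v_{4} — sig = [2:2]
  P = {3,5}:  v_{3} + v_{5} = 2·v_{6} — sig = [2:2]
  P = {0,5}:  v_{0} + v_{5} = 3·v_{6} — sig = [2:3]

Hence PRS(X_Σ) =
{ [2:] ×2,  [2:1] ×6,  [2:1,1],  [2:2] ×4,  [2:3] }


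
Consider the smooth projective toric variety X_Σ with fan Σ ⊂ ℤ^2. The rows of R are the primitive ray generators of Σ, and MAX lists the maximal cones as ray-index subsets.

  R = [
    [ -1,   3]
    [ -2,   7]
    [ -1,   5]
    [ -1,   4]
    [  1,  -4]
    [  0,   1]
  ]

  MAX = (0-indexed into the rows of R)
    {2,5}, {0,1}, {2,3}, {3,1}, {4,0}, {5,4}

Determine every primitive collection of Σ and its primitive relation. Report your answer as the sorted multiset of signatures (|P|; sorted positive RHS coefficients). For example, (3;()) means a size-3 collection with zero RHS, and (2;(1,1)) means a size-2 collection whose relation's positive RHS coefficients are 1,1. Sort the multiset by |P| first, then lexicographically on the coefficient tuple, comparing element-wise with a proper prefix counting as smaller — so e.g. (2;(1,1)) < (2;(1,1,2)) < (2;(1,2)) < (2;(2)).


Σ has 9 primitive collections:

  P = {3,4}:  v_{3} + v_{4} = 0 ; sig = (2;())
  P = {0,3}:  v_{0} + v_{3} = v_{1} ; sig = (2;(1))
  P = {0,5}:  v_{0} + v_{5} = v_{3} ; sig = (2;(1))
  P = {1,4}:  v_{1} + v_{4} = v_{0} ; sig = (2;(1))
  P = {2,4}:  v_{2} + v_{4} = v_{5} ; sig = (2;(1))
  P = {3,5}:  v_{3} + v_{5} = v_{2} ; sig = (2;(1))
  P = {0,2}:  v_{0} + v_{2} = 2·v_{3} ; sig = (2;(2))
  P = {1,5}:  v_{1} + v_{5} = 2·v_{3} ; sig = (2;(2))
  P = {1,2}:  v_{1} + v_{2} = 3·v_{3} ; sig = (2;(3))

so the primitive-relation signature multiset is
    (2;())
    (2;(1))
    (2;(1))
    (2;(1))
    (2;(1))
    (2;(1))
    (2;(2))
    (2;(2))
    (2;(3))


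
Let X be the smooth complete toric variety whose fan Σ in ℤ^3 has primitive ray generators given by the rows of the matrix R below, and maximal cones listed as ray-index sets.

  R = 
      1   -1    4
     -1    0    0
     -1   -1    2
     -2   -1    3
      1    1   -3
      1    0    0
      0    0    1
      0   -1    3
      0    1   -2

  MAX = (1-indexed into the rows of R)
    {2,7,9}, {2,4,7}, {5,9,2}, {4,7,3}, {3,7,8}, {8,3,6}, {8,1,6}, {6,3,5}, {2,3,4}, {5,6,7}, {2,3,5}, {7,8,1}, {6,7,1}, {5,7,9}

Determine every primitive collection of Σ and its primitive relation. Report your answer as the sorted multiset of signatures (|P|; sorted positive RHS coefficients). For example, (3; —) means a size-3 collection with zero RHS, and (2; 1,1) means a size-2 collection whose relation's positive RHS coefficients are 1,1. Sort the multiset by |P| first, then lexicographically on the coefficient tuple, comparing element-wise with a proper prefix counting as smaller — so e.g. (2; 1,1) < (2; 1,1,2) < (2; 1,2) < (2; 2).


20 minimal non-faces of Δ(Σ) (on 9 rays):

  P = {2,6}:  v_{2} + v_{6} = 0  so sig = (2; —)
  P = {3,9}:  v_{3} + v_{9} = v_{2}  so sig = (2; 1)
  P = {4,5}:  v_{4} + v_{5} = v_{2}  so sig = (2; 1)
  P = {5,8}:  v_{5} + v_{8} = v_{6}  so sig = (2; 1)
  P = {8,9}:  v_{8} + v_{9} = v_{7}  so sig = (2; 1)
  P = {1,2}:  v_{1} + v_{2} = v_{7} + v_{8}  so sig = (2; 1,1)
  P = {2,8}:  v_{2} + v_{8} = v_{3} + v_{7}  so sig = (2; 1,1)
  P = {4,6}:  v_{4} + v_{6} = v_{3} + v_{7}  so sig = (2; 1,1)
  P = {6,9}:  v_{6} + v_{9} = v_{5} + v_{7}  so sig = (2; 1,1)
  P = {1,4}:  v_{1} + v_{4} = v_{3} + 2·v_{7} + v_{8}  so sig = (2; 1,1,2)
  P = {1,5}:  v_{1} + v_{5} = 2·v_{6} + v_{7}  so sig = (2; 1,2)
  P = {1,9}:  v_{1} + v_{9} = v_{6} + 2·v_{7}  so sig = (2; 1,2)
  P = {4,9}:  v_{4} + v_{9} = 2·v_{2} + v_{7}  so sig = (2; 1,2)
  P = {1,3}:  v_{1} + v_{3} = 2·v_{8}  so sig = (2; 2)
  P = {4,8}:  v_{4} + v_{8} = 2·v_{3} + 2·v_{7}  so sig = (2; 2,2)
  P = {3,5,7}:  v_{3} + v_{5} + v_{7} = 0  so sig = (3; —)
  P = {2,3,7}:  v_{2} + v_{3} + v_{7} = v_{4}  so sig = (3; 1)
  P = {2,5,7}:  v_{2} + v_{5} + v_{7} = v_{9}  so sig = (3; 1)
  P = {3,6,7}:  v_{3} + v_{6} + v_{7} = v_{8}  so sig = (3; 1)
  P = {6,7,8}:  v_{6} + v_{7} + v_{8} = v_{1}  so sig = (3; 1)

Sorted signature multiset PRS(X):
[(2; —), (2; 1), (2; 1), (2; 1), (2; 1), (2; 1,1), (2; 1,1), (2; 1,1), (2; 1,1), (2; 1,1,2), (2; 1,2), (2; 1,2), (2; 1,2), (2; 2), (2; 2,2), (3; —), (3; 1), (3; 1), (3; 1), (3; 1)]


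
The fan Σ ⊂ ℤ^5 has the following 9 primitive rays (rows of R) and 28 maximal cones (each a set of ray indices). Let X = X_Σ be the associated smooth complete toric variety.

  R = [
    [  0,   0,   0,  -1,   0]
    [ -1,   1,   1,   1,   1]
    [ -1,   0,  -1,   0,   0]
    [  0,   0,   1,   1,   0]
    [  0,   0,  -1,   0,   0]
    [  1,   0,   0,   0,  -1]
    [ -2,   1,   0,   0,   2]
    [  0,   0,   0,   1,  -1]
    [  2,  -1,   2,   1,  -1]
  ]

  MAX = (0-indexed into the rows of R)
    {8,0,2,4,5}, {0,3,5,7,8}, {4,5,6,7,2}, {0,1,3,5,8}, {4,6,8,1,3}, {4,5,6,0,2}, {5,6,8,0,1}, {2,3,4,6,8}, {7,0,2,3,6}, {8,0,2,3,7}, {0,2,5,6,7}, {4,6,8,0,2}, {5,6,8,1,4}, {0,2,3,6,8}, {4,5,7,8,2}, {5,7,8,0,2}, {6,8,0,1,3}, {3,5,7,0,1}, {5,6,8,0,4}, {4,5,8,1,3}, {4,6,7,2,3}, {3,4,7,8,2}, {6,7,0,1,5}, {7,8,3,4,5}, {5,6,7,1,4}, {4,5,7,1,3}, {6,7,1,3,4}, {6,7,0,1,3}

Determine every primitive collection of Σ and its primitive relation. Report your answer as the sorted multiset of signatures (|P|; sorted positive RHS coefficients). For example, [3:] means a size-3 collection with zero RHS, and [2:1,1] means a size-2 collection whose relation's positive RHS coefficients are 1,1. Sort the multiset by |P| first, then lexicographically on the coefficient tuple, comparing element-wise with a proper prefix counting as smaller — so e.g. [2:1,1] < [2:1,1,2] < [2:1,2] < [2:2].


|primitive collections| = 9. Relations:

  P = {1,2}:  v_{1} + v_{2} = v_{6} + v_{7} — sig = [2:1,1]
  P = {0,3,4}:  v_{0} + v_{3} + v_{4} = 0 — sig = [3:]
  P = {2,3,5}:  v_{2} + v_{3} + v_{5} = v_{7} — sig = [3:1]
  P = {3,5,6}:  v_{3} + v_{5} + v_{6} = v_{1} — sig = [3:1]
  P = {0,1,4}:  v_{0} + v_{1} + v_{4} = v_{5} + v_{6} — sig = [3:1,1]
  P = {0,4,7}:  v_{0} + v_{4} + v_{7} = v_{2} + v_{5} — sig = [3:1,1]
  P = {1,7,8}:  v_{1} + v_{7} + v_{8} = 3·v_{3} + v_{5} — sig = [3:1,3]
  P = {6,7,8}:  v_{6} + v_{7} + v_{8} = 2·v_{3} — sig = [3:2]
  P = {2,5,6,8}:  v_{2} + v_{5} + v_{6} + v_{8} = v_{3} — sig = [4:1]

Signatures (|P|; sorted positive RHS coefficients), sorted:
    |P|=2: 1 collection, coeffs (1,1)
    |P|=3: 7 collections, coeffs (), (1), (1), (1,1), (1,1), (1,3), (2)
    |P|=4: 1 collection, coeffs (1)


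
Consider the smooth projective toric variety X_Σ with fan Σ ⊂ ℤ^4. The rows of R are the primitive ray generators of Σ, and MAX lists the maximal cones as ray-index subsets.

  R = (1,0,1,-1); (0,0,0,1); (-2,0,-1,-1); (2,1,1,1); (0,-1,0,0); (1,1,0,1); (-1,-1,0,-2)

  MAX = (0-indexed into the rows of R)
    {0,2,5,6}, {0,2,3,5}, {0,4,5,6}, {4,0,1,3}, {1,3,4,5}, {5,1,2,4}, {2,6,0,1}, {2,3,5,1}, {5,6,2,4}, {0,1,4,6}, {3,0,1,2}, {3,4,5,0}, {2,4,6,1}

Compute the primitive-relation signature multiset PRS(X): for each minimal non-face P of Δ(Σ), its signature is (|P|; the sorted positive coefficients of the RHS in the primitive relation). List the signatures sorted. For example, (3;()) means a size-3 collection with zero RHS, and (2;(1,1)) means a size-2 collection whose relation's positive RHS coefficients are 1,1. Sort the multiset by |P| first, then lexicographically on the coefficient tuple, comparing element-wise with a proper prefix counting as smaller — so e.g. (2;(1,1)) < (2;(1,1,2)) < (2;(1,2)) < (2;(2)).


Minimal non-faces — 5 found among 7 rays, 13 max cones:

  • {3,6}:  v_{3} + v_{6} = v_{0}  ⇒ sig = (2;(1))
  • {1,5,6}:  v_{1} + v_{5} + v_{6} = 0  ⇒ sig = (3;())
  • {2,3,4}:  v_{2} + v_{3} + v_{4} = 0  ⇒ sig = (3;())
  • {0,1,5}:  v_{0} + v_{1} + v_{5} = v_{3}  ⇒ sig = (3;(1))
  • {0,2,4}:  v_{0} + v_{2} + v_{4} = v_{6}  ⇒ sig = (3;(1))

so the primitive-relation signature multiset is
    |P|=2: 1 collection, coeffs (1)
    |P|=3: 4 collections, coeffs (), (), (1), (1)


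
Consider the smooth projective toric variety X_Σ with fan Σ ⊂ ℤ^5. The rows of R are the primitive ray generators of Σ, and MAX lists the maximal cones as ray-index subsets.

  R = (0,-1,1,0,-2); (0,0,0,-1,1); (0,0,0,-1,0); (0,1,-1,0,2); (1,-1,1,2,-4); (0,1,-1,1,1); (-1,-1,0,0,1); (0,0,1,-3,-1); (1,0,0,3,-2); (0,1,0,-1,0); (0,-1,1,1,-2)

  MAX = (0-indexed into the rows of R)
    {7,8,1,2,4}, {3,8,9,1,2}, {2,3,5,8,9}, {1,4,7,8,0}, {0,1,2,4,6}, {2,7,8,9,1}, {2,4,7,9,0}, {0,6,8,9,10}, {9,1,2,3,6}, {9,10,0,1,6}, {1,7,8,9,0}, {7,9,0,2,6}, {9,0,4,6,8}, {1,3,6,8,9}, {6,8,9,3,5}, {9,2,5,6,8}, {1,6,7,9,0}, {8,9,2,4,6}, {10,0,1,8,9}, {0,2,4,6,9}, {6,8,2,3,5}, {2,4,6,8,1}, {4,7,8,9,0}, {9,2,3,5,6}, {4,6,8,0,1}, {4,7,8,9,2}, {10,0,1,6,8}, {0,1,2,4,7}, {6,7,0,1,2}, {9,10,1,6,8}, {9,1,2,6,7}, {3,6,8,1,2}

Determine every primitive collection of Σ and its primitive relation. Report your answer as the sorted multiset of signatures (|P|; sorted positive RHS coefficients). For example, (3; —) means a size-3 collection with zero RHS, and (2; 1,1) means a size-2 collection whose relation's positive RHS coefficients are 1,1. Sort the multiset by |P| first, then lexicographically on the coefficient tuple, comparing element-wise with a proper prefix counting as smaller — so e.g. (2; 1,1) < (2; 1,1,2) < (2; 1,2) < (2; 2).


Δ(Σ) — 11 vertices, 20 min non-faces:

  {0,3}:  v_{0} + v_{3} = 0 — sig = (2; —)
  {1,5}:  v_{1} + v_{5} = v_{3} — sig = (2; 1)
  {2,10}:  v_{2} + v_{10} = v_{0} — sig = (2; 1)
  {3,4}:  v_{3} + v_{4} = v_{2} + v_{8} — sig = (2; 1,1)
  {5,7}:  v_{5} + v_{7} = v_{2} + v_{9} — sig = (2; 1,1)
  {3,7}:  v_{3} + v_{7} = v_{1} + v_{2} + v_{9} — sig = (2; 1,1,1)
  {5,10}:  v_{5} + v_{10} = v_{6} + v_{8} + v_{9} — sig = (2; 1,1,1)
  {0,5}:  v_{0} + v_{5} = v_{2} + v_{6} + v_{8} + v_{9} — sig = (2; 1,1,1,1)
  {3,10}:  v_{3} + v_{10} = v_{1} + v_{6} + v_{8} + v_{9} — sig = (2; 1,1,1,1)
  {7,10}:  v_{7} + v_{10} = 2·v_{0} + v_{1} + v_{9} — sig = (2; 1,1,2)
  {4,5}:  v_{4} + v_{5} = 2·v_{2} + v_{6} + 2·v_{8} + v_{9} — sig = (2; 1,1,2,2)
  {4,10}:  v_{4} + v_{10} = 2·v_{0} + v_{8} — sig = (2; 1,2)
  {0,2,8}:  v_{0} + v_{2} + v_{8} = v_{4} — sig = (3; 1)
  {6,7,8}:  v_{6} + v_{7} + v_{8} = v_{0} — sig = (3; 1)
  {1,4,9}:  v_{1} + v_{4} + v_{9} = v_{7} + v_{8} — sig = (3; 1,1)
  {4,6,7}:  v_{4} + v_{6} + v_{7} = 2·v_{0} + v_{2} — sig = (3; 1,2)
  {0,1,2,9}:  v_{0} + v_{1} + v_{2} + v_{9} = v_{7} — sig = (4; 1)
  {1,2,6,8,9}:  v_{1} + v_{2} + v_{6} + v_{8} + v_{9} = 0 — sig = (5; —)
  {0,1,6,8,9}:  v_{0} + v_{1} + v_{6} + v_{8} + v_{9} = v_{10} — sig = (5; 1)
  {2,3,6,8,9}:  v_{2} + v_{3} + v_{6} + v_{8} + v_{9} = v_{5} — sig = (5; 1)

so the primitive-relation signature multiset is
{ (2; —),  (2; 1) ×2,  (2; 1,1) ×2,  (2; 1,1,1) ×2,  (2; 1,1,1,1) ×2,  (2; 1,1,2),  (2; 1,1,2,2),  (2; 1,2),  (3; 1) ×2,  (3; 1,1),  (3; 1,2),  (4; 1),  (5; —),  (5; 1) ×2 }


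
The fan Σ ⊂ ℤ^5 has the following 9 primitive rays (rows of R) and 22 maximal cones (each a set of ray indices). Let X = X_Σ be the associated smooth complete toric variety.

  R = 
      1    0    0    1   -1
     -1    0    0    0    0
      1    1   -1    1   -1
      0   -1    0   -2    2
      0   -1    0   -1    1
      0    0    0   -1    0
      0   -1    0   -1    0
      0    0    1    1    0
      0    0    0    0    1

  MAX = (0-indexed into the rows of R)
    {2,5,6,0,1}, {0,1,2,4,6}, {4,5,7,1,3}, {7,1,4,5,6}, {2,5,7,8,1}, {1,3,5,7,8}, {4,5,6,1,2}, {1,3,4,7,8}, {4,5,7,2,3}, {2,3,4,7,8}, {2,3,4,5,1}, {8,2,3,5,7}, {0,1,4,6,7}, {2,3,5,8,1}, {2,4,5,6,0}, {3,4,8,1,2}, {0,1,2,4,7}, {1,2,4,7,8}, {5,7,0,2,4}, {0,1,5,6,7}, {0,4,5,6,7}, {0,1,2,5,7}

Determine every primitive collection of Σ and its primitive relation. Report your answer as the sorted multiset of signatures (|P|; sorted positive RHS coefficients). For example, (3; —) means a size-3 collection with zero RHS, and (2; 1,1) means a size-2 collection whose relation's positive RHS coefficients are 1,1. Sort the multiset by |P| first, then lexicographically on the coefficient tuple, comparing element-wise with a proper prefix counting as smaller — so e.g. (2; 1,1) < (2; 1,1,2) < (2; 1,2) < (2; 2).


9 minimal non-faces of Δ(Σ) (on 9 rays):

  {6,8}:  v_{6} + v_{8} = v_{4}  →  sig = (2; 1)
  {0,8}:  v_{0} + v_{8} = v_{2} + v_{4} + v_{7}  →  sig = (2; 1,1,1)
  {0,3}:  v_{0} + v_{3} = v_{2} + 2·v_{4} + v_{5} + v_{7}  →  sig = (2; 1,1,1,2)
  {3,6}:  v_{3} + v_{6} = 2·v_{4} + v_{5}  →  sig = (2; 1,2)
  {2,6,7}:  v_{2} + v_{6} + v_{7} = v_{0}  →  sig = (3; 1)
  {4,5,8}:  v_{4} + v_{5} + v_{8} = v_{3}  →  sig = (3; 1)
  {0,1,4,5}:  v_{0} + v_{1} + v_{4} + v_{5} = v_{6}  →  sig = (4; 1)
  {1,2,3,7}:  v_{1} + v_{2} + v_{3} + v_{7} = v_{8}  →  sig = (4; 1)
  {1,2,4,5,7}:  v_{1} + v_{2} + v_{4} + v_{5} + v_{7} = 0  →  sig = (5; —)

Sorted signature multiset PRS(X):
{ (2; 1),  (2; 1,1,1),  (2; 1,1,1,2),  (2; 1,2),  (3; 1) ×2,  (4; 1) ×2,  (5; —) }


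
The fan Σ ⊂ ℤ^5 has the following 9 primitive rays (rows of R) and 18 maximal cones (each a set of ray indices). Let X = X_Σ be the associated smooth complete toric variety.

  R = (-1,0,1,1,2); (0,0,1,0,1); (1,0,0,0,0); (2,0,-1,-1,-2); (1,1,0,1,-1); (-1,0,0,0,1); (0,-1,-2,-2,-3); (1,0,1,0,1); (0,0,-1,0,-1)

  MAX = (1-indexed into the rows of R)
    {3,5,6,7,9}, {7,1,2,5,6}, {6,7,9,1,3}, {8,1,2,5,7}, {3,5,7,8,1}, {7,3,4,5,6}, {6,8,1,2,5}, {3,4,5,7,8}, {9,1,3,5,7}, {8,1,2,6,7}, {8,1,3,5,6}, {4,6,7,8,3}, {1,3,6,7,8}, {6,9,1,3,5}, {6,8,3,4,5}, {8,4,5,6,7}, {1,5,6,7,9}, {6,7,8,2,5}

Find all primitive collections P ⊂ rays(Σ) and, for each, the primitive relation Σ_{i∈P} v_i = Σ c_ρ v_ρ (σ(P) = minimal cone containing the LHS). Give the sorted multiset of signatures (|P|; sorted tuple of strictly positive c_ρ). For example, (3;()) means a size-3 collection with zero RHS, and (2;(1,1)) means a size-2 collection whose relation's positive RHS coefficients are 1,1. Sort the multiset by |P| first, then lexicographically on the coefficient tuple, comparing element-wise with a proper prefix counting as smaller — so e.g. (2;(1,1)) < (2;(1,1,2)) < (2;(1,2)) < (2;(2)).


9 minimal non-faces of Δ(Σ) (on 9 rays):

  • {2,9}:  v_{2} + v_{9} = 0  so sig = (2;())
  • {1,4}:  v_{1} + v_{4} = v_{3}  so sig = (2;(1))
  • {2,3}:  v_{2} + v_{3} = v_{8}  so sig = (2;(1))
  • {8,9}:  v_{8} + v_{9} = v_{3}  so sig = (2;(1))
  • {2,4}:  v_{2} + v_{4} = v_{5} + v_{6} + v_{7} + 2·v_{8}  so sig = (2;(1,1,1,2))
  • {4,9}:  v_{4} + v_{9} = 2·v_{3} + v_{5} + v_{6} + v_{7}  so sig = (2;(1,1,1,2))
  • {1,5,6,7,8}:  v_{1} + v_{5} + v_{6} + v_{7} + v_{8} = 0  so sig = (5;())
  • {1,3,5,6,7}:  v_{1} + v_{3} + v_{5} + v_{6} + v_{7} = v_{9}  so sig = (5;(1))
  • {3,5,6,7,8}:  v_{3} + v_{5} + v_{6} + v_{7} + v_{8} = v_{4}  so sig = (5;(1))

Sorted signature multiset PRS(X):
    (2;())
    (2;(1))
    (2;(1))
    (2;(1))
    (2;(1,1,1,2))
    (2;(1,1,1,2))
    (5;())
    (5;(1))
    (5;(1))


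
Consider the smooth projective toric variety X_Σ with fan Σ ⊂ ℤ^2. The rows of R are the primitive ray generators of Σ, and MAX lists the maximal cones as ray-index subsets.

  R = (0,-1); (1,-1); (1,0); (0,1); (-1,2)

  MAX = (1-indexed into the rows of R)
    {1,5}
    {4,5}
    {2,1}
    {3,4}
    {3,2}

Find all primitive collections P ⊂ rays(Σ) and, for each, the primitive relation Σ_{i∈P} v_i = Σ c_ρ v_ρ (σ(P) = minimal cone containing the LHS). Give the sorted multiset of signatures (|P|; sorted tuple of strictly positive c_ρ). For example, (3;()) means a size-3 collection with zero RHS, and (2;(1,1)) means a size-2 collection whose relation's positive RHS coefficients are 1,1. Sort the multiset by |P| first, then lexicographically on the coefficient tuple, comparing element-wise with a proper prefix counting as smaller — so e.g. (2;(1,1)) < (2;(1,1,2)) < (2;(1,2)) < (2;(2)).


5 collections generate NE(X_Σ); each relation:

  P={1,4}:  v_{1} + v_{4} = 0  ⟹  sig = (2;())
  P={1,3}:  v_{1} + v_{3} = v_{2}  ⟹  sig = (2;(1))
  P={2,4}:  v_{2} + v_{4} = v_{3}  ⟹  sig = (2;(1))
  P={2,5}:  v_{2} + v_{5} = v_{4}  ⟹  sig = (2;(1))
  P={3,5}:  v_{3} + v_{5} = 2·v_{4}  ⟹  sig = (2;(2))

Sorted signature multiset PRS(X):
    (2;())
    (2;(1))
    (2;(1))
    (2;(1))
    (2;(2))
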